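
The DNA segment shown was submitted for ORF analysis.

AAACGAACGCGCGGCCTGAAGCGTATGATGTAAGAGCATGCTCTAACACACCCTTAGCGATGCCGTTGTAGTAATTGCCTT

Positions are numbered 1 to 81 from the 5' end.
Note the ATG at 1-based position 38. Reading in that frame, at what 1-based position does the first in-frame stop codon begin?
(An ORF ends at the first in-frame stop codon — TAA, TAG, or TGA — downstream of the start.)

Codons from position 38: ATG (38–40), CTC (41–43), TAA (44–46).
TAA is a stop codon; it begins at position 44.

44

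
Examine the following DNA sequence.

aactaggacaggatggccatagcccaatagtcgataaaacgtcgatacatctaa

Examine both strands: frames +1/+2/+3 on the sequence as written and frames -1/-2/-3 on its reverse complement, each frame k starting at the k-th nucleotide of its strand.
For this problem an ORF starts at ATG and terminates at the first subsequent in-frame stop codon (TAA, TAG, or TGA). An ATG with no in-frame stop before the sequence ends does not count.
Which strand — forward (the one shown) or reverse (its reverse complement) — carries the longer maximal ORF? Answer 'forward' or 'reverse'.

reverse

Reverse complement (5'→3'): TTAGATGTATCGACGTTTTATCGACTATTGGGCTATGGCCATCCTGTCCTAGTT
Frame +1: AAC TAG GAC AGG ATG GCC ATA GCC CAA TAG TCG ATA AAA CGT CGA TAC ATC TAA — ATG at 13, stop TAG at 28 → 18 nt.
Frame +2: ACT AGG ACA GGA TGG CCA TAG CCC AAT AGT CGA TAA AAC GTC GAT ACA TCT — no ATG→stop ORF.
Frame +3: CTA GGA CAG GAT GGC CAT AGC CCA ATA GTC GAT AAA ACG TCG ATA CAT CTA — no ATG→stop ORF.
Frame -1: TTA GAT GTA TCG ACG TTT TAT CGA CTA TTG GGC TAT GGC CAT CCT GTC CTA GTT — no ATG→stop ORF.
Frame -2: TAG ATG TAT CGA CGT TTT ATC GAC TAT TGG GCT ATG GCC ATC CTG TCC TAG — ATG at 5, stop TAG at 50 → 48 nt; ATG at 35, stop TAG at 50 → 18 nt.
Frame -3: AGA TGT ATC GAC GTT TTA TCG ACT ATT GGG CTA TGG CCA TCC TGT CCT AGT — no ATG→stop ORF.
Forward-strand max 18 nt; reverse-strand max 48 nt. The reverse strand has the longer ORF.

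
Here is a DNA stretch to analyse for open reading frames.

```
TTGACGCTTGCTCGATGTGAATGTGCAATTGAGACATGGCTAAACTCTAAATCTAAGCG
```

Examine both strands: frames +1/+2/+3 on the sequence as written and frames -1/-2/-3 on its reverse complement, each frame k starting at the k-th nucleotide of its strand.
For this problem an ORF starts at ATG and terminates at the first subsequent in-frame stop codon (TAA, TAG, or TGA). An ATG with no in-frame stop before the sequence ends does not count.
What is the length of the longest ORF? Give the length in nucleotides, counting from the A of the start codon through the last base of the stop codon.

15

Reverse complement (5'→3'): CGCTTAGATTTAGAGTTTAGCCATGTCTCAATTGCACATTCACATCGAGCAAGCGTCAA
Frame +1: TTG ACG CTT GCT CGA TGT GAA TGT GCA ATT GAG ACA TGG CTA AAC TCT AAA TCT AAG — no ATG→stop ORF.
Frame +2: TGA CGC TTG CTC GAT GTG AAT GTG CAA TTG AGA CAT GGC TAA ACT CTA AAT CTA AGC — no ATG→stop ORF.
Frame +3: GAC GCT TGC TCG ATG TGA ATG TGC AAT TGA GAC ATG GCT AAA CTC TAA ATC TAA GCG — ATG at 15, stop TGA at 18 → 6 nt; ATG at 21, stop TGA at 30 → 12 nt; ATG at 36, stop TAA at 48 → 15 nt.
Frame -1: CGC TTA GAT TTA GAG TTT AGC CAT GTC TCA ATT GCA CAT TCA CAT CGA GCA AGC GTC — no ATG→stop ORF.
Frame -2: GCT TAG ATT TAG AGT TTA GCC ATG TCT CAA TTG CAC ATT CAC ATC GAG CAA GCG TCA — no ATG→stop ORF.
Frame -3: CTT AGA TTT AGA GTT TAG CCA TGT CTC AAT TGC ACA TTC ACA TCG AGC AAG CGT CAA — no ATG→stop ORF.
Longest: frame +3, positions 36–50, 15 nt = 5 codons = 4 aa. → 15 nucleotides.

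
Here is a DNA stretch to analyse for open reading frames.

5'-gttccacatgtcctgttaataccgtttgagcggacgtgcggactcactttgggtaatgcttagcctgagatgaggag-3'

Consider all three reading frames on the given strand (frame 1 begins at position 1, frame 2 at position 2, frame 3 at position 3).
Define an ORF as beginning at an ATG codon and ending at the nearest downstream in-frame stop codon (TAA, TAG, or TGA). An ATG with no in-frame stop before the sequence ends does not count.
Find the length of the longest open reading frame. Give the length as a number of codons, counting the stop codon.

Frame 1: GTT CCA CAT GTC CTG TTA ATA CCG TTT GAG CGG ACG TGC GGA CTC ACT TTG GGT AAT GCT TAG CCT GAG ATG AGG — no ATG→stop ORF.
Frame 2: TTC CAC ATG TCC TGT TAA TAC CGT TTG AGC GGA CGT GCG GAC TCA CTT TGG GTA ATG CTT AGC CTG AGA TGA GGA — ATG at 8, stop TAA at 17 → 12 nt; ATG at 56, stop TGA at 71 → 18 nt.
Frame 3: TCC ACA TGT CCT GTT AAT ACC GTT TGA GCG GAC GTG CGG ACT CAC TTT GGG TAA TGC TTA GCC TGA GAT GAG GAG — no ATG→stop ORF.
Longest: frame 2, positions 56–73, 18 nt = 6 codons = 5 aa. → 6 codons.

6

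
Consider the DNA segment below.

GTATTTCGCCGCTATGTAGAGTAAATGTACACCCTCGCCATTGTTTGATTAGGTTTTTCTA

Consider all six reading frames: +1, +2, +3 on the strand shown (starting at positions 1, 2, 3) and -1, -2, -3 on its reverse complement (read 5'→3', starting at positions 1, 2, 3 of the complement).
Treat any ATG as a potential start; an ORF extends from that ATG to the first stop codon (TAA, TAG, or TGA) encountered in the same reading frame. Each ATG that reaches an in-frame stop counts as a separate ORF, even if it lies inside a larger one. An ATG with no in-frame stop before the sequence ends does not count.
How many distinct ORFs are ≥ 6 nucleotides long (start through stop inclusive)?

Reverse complement (5'→3'): TAGAAAAACCTAATCAAACAATGGCGAGGGTGTACATTTACTCTACATAGCGGCGAAATAC
Frame +1: GTA TTT CGC CGC TAT GTA GAG TAA ATG TAC ACC CTC GCC ATT GTT TGA TTA GGT TTT TCT — ATG at 25, stop TGA at 46 → 24 nt.
Frame +2: TAT TTC GCC GCT ATG TAG AGT AAA TGT ACA CCC TCG CCA TTG TTT GAT TAG GTT TTT CTA — ATG at 14, stop TAG at 17 → 6 nt.
Frame +3: ATT TCG CCG CTA TGT AGA GTA AAT GTA CAC CCT CGC CAT TGT TTG ATT AGG TTT TTC — no ATG→stop ORF.
Frame -1: TAG AAA AAC CTA ATC AAA CAA TGG CGA GGG TGT ACA TTT ACT CTA CAT AGC GGC GAA ATA — no ATG→stop ORF.
Frame -2: AGA AAA ACC TAA TCA AAC AAT GGC GAG GGT GTA CAT TTA CTC TAC ATA GCG GCG AAA TAC — no ATG→stop ORF.
Frame -3: GAA AAA CCT AAT CAA ACA ATG GCG AGG GTG TAC ATT TAC TCT ACA TAG CGG CGA AAT — ATG at 21, stop TAG at 48 → 30 nt.
ORFs ≥ 6 nucleotides: frame +1 25–48 (24 nucleotides), frame +2 14–19 (6 nucleotides), frame -3 21–50 (30 nucleotides). Count = 3.

3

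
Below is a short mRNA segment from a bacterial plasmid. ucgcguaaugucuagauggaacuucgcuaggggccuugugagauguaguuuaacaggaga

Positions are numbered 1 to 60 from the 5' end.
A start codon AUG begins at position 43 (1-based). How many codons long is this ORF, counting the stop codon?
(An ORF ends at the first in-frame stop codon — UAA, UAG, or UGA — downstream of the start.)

2

Codons from position 43: AUG (43–45), UAG (46–48).
UAG is the first in-frame stop; that's 2 codons including the stop.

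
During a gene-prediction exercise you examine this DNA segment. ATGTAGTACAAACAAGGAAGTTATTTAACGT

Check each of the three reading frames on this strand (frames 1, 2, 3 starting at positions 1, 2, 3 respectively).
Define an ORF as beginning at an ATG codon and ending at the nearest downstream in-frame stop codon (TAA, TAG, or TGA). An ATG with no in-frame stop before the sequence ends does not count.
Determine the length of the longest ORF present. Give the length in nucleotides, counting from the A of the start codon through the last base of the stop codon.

Frame 1: ATG TAG TAC AAA CAA GGA AGT TAT TTA ACG — ATG at 1, stop TAG at 4 → 6 nt.
Frame 2: TGT AGT ACA AAC AAG GAA GTT ATT TAA CGT — no ATG→stop ORF.
Frame 3: GTA GTA CAA ACA AGG AAG TTA TTT AAC — no ATG→stop ORF.
Longest: frame 1, positions 1–6, 6 nt = 2 codons = 1 aa. → 6 nucleotides.

6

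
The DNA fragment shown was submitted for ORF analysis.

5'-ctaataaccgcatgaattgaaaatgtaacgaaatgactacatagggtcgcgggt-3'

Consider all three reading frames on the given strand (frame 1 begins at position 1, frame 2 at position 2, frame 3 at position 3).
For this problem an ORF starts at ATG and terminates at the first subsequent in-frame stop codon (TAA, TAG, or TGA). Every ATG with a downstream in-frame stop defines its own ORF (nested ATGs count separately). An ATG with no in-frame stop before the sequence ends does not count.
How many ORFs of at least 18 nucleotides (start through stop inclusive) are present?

0

Frame 1: CTA ATA ACC GCA TGA ATT GAA AAT GTA ACG AAA TGA CTA CAT AGG GTC GCG GGT — no ATG→stop ORF.
Frame 2: TAA TAA CCG CAT GAA TTG AAA ATG TAA CGA AAT GAC TAC ATA GGG TCG CGG — ATG at 23, stop TAA at 26 → 6 nt.
Frame 3: AAT AAC CGC ATG AAT TGA AAA TGT AAC GAA ATG ACT ACA TAG GGT CGC GGG — ATG at 12, stop TGA at 18 → 9 nt; ATG at 33, stop TAG at 42 → 12 nt.
No ORF reaches 18 nucleotides. Count = 0.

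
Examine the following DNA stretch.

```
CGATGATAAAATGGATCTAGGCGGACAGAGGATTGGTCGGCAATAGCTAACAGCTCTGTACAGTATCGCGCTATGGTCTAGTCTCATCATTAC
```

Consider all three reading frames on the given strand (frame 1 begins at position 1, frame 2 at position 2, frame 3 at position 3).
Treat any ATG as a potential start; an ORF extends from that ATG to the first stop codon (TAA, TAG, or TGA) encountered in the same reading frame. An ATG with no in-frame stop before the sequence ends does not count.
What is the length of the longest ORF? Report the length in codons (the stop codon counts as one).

Frame 1: CGA TGA TAA AAT GGA TCT AGG CGG ACA GAG GAT TGG TCG GCA ATA GCT AAC AGC TCT GTA CAG TAT CGC GCT ATG GTC TAG TCT CAT CAT TAC — ATG at 73, stop TAG at 79 → 9 nt.
Frame 2: GAT GAT AAA ATG GAT CTA GGC GGA CAG AGG ATT GGT CGG CAA TAG CTA ACA GCT CTG TAC AGT ATC GCG CTA TGG TCT AGT CTC ATC ATT — ATG at 11, stop TAG at 44 → 36 nt.
Frame 3: ATG ATA AAA TGG ATC TAG GCG GAC AGA GGA TTG GTC GGC AAT AGC TAA CAG CTC TGT ACA GTA TCG CGC TAT GGT CTA GTC TCA TCA TTA — ATG at 3, stop TAG at 18 → 18 nt.
Longest: frame 2, positions 11–46, 36 nt = 12 codons = 11 aa. → 12 codons.

12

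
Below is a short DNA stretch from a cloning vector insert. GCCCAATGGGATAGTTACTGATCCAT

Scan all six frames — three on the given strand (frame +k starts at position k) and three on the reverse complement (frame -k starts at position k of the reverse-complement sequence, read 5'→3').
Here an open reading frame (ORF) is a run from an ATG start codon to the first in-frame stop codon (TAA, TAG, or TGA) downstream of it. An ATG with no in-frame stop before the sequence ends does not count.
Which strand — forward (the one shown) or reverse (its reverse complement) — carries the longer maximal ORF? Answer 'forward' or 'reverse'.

reverse

Reverse complement (5'→3'): ATGGATCAGTAACTATCCCATTGGGC
Frame +1: GCC CAA TGG GAT AGT TAC TGA TCC — no ATG→stop ORF.
Frame +2: CCC AAT GGG ATA GTT ACT GAT CCA — no ATG→stop ORF.
Frame +3: CCA ATG GGA TAG TTA CTG ATC CAT — ATG at 6, stop TAG at 12 → 9 nt.
Frame -1: ATG GAT CAG TAA CTA TCC CAT TGG — ATG at 1, stop TAA at 10 → 12 nt.
Frame -2: TGG ATC AGT AAC TAT CCC ATT GGG — no ATG→stop ORF.
Frame -3: GGA TCA GTA ACT ATC CCA TTG GGC — no ATG→stop ORF.
Forward-strand max 9 nt; reverse-strand max 12 nt. The reverse strand has the longer ORF.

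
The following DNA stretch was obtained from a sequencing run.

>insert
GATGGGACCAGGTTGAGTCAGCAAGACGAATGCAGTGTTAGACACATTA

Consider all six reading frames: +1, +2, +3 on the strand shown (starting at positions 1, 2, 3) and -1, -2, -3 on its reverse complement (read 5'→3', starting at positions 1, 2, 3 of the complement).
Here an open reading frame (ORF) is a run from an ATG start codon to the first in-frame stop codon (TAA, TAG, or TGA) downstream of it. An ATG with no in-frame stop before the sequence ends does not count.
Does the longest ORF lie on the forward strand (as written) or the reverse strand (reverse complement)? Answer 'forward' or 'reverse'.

Reverse complement (5'→3'): TAATGTGTCTAACACTGCATTCGTCTTGCTGACTCAACCTGGTCCCATC
Frame +1: GAT GGG ACC AGG TTG AGT CAG CAA GAC GAA TGC AGT GTT AGA CAC ATT — no ATG→stop ORF.
Frame +2: ATG GGA CCA GGT TGA GTC AGC AAG ACG AAT GCA GTG TTA GAC ACA TTA — ATG at 2, stop TGA at 14 → 15 nt.
Frame +3: TGG GAC CAG GTT GAG TCA GCA AGA CGA ATG CAG TGT TAG ACA CAT — ATG at 30, stop TAG at 39 → 12 nt.
Frame -1: TAA TGT GTC TAA CAC TGC ATT CGT CTT GCT GAC TCA ACC TGG TCC CAT — no ATG→stop ORF.
Frame -2: AAT GTG TCT AAC ACT GCA TTC GTC TTG CTG ACT CAA CCT GGT CCC ATC — no ATG→stop ORF.
Frame -3: ATG TGT CTA ACA CTG CAT TCG TCT TGC TGA CTC AAC CTG GTC CCA — ATG at 3, stop TGA at 30 → 30 nt.
Forward-strand max 15 nt; reverse-strand max 30 nt. The reverse strand has the longer ORF.

reverse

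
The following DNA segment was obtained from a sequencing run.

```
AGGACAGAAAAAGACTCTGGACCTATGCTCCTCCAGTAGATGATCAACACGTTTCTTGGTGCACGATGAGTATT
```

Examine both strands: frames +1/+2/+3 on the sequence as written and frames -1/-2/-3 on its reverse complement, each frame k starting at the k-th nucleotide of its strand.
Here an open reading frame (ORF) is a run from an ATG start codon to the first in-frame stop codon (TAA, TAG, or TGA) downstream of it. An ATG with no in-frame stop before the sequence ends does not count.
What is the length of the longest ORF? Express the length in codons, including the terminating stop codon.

10

Reverse complement (5'→3'): AATACTCATCGTGCACCAAGAAACGTGTTGATCATCTACTGGAGGAGCATAGGTCCAGAGTCTTTTTCTGTCCT
Frame +1: AGG ACA GAA AAA GAC TCT GGA CCT ATG CTC CTC CAG TAG ATG ATC AAC ACG TTT CTT GGT GCA CGA TGA GTA — ATG at 25, stop TAG at 37 → 15 nt; ATG at 40, stop TGA at 67 → 30 nt.
Frame +2: GGA CAG AAA AAG ACT CTG GAC CTA TGC TCC TCC AGT AGA TGA TCA ACA CGT TTC TTG GTG CAC GAT GAG TAT — no ATG→stop ORF.
Frame +3: GAC AGA AAA AGA CTC TGG ACC TAT GCT CCT CCA GTA GAT GAT CAA CAC GTT TCT TGG TGC ACG ATG AGT ATT — no ATG→stop ORF.
Frame -1: AAT ACT CAT CGT GCA CCA AGA AAC GTG TTG ATC ATC TAC TGG AGG AGC ATA GGT CCA GAG TCT TTT TCT GTC — no ATG→stop ORF.
Frame -2: ATA CTC ATC GTG CAC CAA GAA ACG TGT TGA TCA TCT ACT GGA GGA GCA TAG GTC CAG AGT CTT TTT CTG TCC — no ATG→stop ORF.
Frame -3: TAC TCA TCG TGC ACC AAG AAA CGT GTT GAT CAT CTA CTG GAG GAG CAT AGG TCC AGA GTC TTT TTC TGT CCT — no ATG→stop ORF.
Longest: frame +1, positions 40–69, 30 nt = 10 codons = 9 aa. → 10 codons.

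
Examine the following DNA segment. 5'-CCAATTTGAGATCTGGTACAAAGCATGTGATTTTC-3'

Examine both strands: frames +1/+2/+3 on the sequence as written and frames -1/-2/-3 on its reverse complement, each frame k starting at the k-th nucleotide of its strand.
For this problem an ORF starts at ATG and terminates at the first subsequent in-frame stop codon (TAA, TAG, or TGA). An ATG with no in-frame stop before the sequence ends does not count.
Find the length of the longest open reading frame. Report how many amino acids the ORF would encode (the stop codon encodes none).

1

Reverse complement (5'→3'): GAAAATCACATGCTTTGTACCAGATCTCAAATTGG
Frame +1: CCA ATT TGA GAT CTG GTA CAA AGC ATG TGA TTT — ATG at 25, stop TGA at 28 → 6 nt.
Frame +2: CAA TTT GAG ATC TGG TAC AAA GCA TGT GAT TTT — no ATG→stop ORF.
Frame +3: AAT TTG AGA TCT GGT ACA AAG CAT GTG ATT TTC — no ATG→stop ORF.
Frame -1: GAA AAT CAC ATG CTT TGT ACC AGA TCT CAA ATT — no ATG→stop ORF.
Frame -2: AAA ATC ACA TGC TTT GTA CCA GAT CTC AAA TTG — no ATG→stop ORF.
Frame -3: AAA TCA CAT GCT TTG TAC CAG ATC TCA AAT TGG — no ATG→stop ORF.
Longest: frame +1, positions 25–30, 6 nt = 2 codons = 1 aa. → 1 amino acids.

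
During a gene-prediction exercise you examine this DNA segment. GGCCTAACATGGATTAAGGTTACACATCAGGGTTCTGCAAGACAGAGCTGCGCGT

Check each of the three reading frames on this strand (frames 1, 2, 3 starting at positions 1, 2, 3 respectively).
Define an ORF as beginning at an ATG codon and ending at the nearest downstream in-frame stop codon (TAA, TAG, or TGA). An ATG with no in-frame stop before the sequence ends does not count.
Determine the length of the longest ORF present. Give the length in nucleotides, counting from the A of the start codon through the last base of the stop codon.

9

Frame 1: GGC CTA ACA TGG ATT AAG GTT ACA CAT CAG GGT TCT GCA AGA CAG AGC TGC GCG — no ATG→stop ORF.
Frame 2: GCC TAA CAT GGA TTA AGG TTA CAC ATC AGG GTT CTG CAA GAC AGA GCT GCG CGT — no ATG→stop ORF.
Frame 3: CCT AAC ATG GAT TAA GGT TAC ACA TCA GGG TTC TGC AAG ACA GAG CTG CGC — ATG at 9, stop TAA at 15 → 9 nt.
Longest: frame 3, positions 9–17, 9 nt = 3 codons = 2 aa. → 9 nucleotides.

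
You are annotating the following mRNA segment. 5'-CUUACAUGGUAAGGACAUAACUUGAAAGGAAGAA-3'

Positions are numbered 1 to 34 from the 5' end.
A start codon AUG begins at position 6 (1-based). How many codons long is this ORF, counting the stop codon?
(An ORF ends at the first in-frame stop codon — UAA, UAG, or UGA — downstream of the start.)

5

Codons from position 6: AUG (6–8), GUA (9–11), AGG (12–14), ACA (15–17), UAA (18–20).
UAA is the first in-frame stop; that's 5 codons including the stop.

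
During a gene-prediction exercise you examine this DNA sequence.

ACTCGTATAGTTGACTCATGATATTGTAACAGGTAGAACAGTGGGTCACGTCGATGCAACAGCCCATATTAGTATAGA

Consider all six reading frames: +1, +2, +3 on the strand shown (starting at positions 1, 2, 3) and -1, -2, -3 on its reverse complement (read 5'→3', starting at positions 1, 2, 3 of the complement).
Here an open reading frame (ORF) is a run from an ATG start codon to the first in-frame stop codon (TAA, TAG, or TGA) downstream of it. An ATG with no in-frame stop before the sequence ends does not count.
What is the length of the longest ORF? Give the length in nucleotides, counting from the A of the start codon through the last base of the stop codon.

24

Reverse complement (5'→3'): TCTATACTAATATGGGCTGTTGCATCGACGTGACCCACTGTTCTACCTGTTACAATATCATGAGTCAACTATACGAGT
Frame +1: ACT CGT ATA GTT GAC TCA TGA TAT TGT AAC AGG TAG AAC AGT GGG TCA CGT CGA TGC AAC AGC CCA TAT TAG TAT AGA — no ATG→stop ORF.
Frame +2: CTC GTA TAG TTG ACT CAT GAT ATT GTA ACA GGT AGA ACA GTG GGT CAC GTC GAT GCA ACA GCC CAT ATT AGT ATA — no ATG→stop ORF.
Frame +3: TCG TAT AGT TGA CTC ATG ATA TTG TAA CAG GTA GAA CAG TGG GTC ACG TCG ATG CAA CAG CCC ATA TTA GTA TAG — ATG at 18, stop TAA at 27 → 12 nt; ATG at 54, stop TAG at 75 → 24 nt.
Frame -1: TCT ATA CTA ATA TGG GCT GTT GCA TCG ACG TGA CCC ACT GTT CTA CCT GTT ACA ATA TCA TGA GTC AAC TAT ACG AGT — no ATG→stop ORF.
Frame -2: CTA TAC TAA TAT GGG CTG TTG CAT CGA CGT GAC CCA CTG TTC TAC CTG TTA CAA TAT CAT GAG TCA ACT ATA CGA — no ATG→stop ORF.
Frame -3: TAT ACT AAT ATG GGC TGT TGC ATC GAC GTG ACC CAC TGT TCT ACC TGT TAC AAT ATC ATG AGT CAA CTA TAC GAG — no ATG→stop ORF.
Longest: frame +3, positions 54–77, 24 nt = 8 codons = 7 aa. → 24 nucleotides.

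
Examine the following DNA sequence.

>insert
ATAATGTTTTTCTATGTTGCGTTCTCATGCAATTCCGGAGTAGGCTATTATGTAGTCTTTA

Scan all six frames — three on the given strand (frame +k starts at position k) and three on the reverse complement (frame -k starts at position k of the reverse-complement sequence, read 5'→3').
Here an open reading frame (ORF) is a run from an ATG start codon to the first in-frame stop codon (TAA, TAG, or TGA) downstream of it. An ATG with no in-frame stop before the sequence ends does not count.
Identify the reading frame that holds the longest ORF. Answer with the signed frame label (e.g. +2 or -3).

Reverse complement (5'→3'): TAAAGACTACATAATAGCCTACTCCGGAATTGCATGAGAACGCAACATAGAAAAACATTAT
Frame +1: ATA ATG TTT TTC TAT GTT GCG TTC TCA TGC AAT TCC GGA GTA GGC TAT TAT GTA GTC TTT — no ATG→stop ORF.
Frame +2: TAA TGT TTT TCT ATG TTG CGT TCT CAT GCA ATT CCG GAG TAG GCT ATT ATG TAG TCT TTA — ATG at 14, stop TAG at 41 → 30 nt; ATG at 50, stop TAG at 53 → 6 nt.
Frame +3: AAT GTT TTT CTA TGT TGC GTT CTC ATG CAA TTC CGG AGT AGG CTA TTA TGT AGT CTT — no ATG→stop ORF.
Frame -1: TAA AGA CTA CAT AAT AGC CTA CTC CGG AAT TGC ATG AGA ACG CAA CAT AGA AAA ACA TTA — no ATG→stop ORF.
Frame -2: AAA GAC TAC ATA ATA GCC TAC TCC GGA ATT GCA TGA GAA CGC AAC ATA GAA AAA CAT TAT — no ATG→stop ORF.
Frame -3: AAG ACT ACA TAA TAG CCT ACT CCG GAA TTG CAT GAG AAC GCA ACA TAG AAA AAC ATT — no ATG→stop ORF.
Longest ORF is 30 nt in frame +2 (positions 14–43).

+2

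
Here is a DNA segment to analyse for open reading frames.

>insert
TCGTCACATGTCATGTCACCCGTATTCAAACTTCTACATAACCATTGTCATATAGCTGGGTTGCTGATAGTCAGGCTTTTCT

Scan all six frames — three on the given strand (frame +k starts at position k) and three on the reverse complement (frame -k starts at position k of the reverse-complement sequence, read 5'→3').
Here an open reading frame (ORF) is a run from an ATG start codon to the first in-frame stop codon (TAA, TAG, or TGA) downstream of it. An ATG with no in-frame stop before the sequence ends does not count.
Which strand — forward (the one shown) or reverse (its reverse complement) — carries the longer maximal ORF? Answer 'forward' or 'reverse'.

forward

Reverse complement (5'→3'): AGAAAAGCCTGACTATCAGCAACCCAGCTATATGACAATGGTTATGTAGAAGTTTGAATACGGGTGACATGACATGTGACGA
Frame +1: TCG TCA CAT GTC ATG TCA CCC GTA TTC AAA CTT CTA CAT AAC CAT TGT CAT ATA GCT GGG TTG CTG ATA GTC AGG CTT TTC — no ATG→stop ORF.
Frame +2: CGT CAC ATG TCA TGT CAC CCG TAT TCA AAC TTC TAC ATA ACC ATT GTC ATA TAG CTG GGT TGC TGA TAG TCA GGC TTT TCT — ATG at 8, stop TAG at 53 → 48 nt.
Frame +3: GTC ACA TGT CAT GTC ACC CGT ATT CAA ACT TCT ACA TAA CCA TTG TCA TAT AGC TGG GTT GCT GAT AGT CAG GCT TTT — no ATG→stop ORF.
Frame -1: AGA AAA GCC TGA CTA TCA GCA ACC CAG CTA TAT GAC AAT GGT TAT GTA GAA GTT TGA ATA CGG GTG ACA TGA CAT GTG ACG — no ATG→stop ORF.
Frame -2: GAA AAG CCT GAC TAT CAG CAA CCC AGC TAT ATG ACA ATG GTT ATG TAG AAG TTT GAA TAC GGG TGA CAT GAC ATG TGA CGA — ATG at 32, stop TAG at 47 → 18 nt; ATG at 38, stop TAG at 47 → 12 nt; ATG at 44, stop TAG at 47 → 6 nt; ATG at 74, stop TGA at 77 → 6 nt.
Frame -3: AAA AGC CTG ACT ATC AGC AAC CCA GCT ATA TGA CAA TGG TTA TGT AGA AGT TTG AAT ACG GGT GAC ATG ACA TGT GAC — no ATG→stop ORF.
Forward-strand max 48 nt; reverse-strand max 18 nt. The forward strand has the longer ORF.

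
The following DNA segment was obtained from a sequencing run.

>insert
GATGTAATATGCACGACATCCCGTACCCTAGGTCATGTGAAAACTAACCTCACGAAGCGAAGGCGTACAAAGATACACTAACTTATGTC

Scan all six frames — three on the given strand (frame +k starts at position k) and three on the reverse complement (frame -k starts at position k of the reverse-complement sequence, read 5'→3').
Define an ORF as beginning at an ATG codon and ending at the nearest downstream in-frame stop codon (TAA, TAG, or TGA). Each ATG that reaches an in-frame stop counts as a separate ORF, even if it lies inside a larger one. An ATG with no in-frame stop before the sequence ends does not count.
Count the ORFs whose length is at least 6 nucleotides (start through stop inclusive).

Reverse complement (5'→3'): GACATAAGTTAGTGTATCTTTGTACGCCTTCGCTTCGTGAGGTTAGTTTTCACATGACCTAGGGTACGGGATGTCGTGCATATTACATC
Frame +1: GAT GTA ATA TGC ACG ACA TCC CGT ACC CTA GGT CAT GTG AAA ACT AAC CTC ACG AAG CGA AGG CGT ACA AAG ATA CAC TAA CTT ATG — no ATG→stop ORF.
Frame +2: ATG TAA TAT GCA CGA CAT CCC GTA CCC TAG GTC ATG TGA AAA CTA ACC TCA CGA AGC GAA GGC GTA CAA AGA TAC ACT AAC TTA TGT — ATG at 2, stop TAA at 5 → 6 nt; ATG at 35, stop TGA at 38 → 6 nt.
Frame +3: TGT AAT ATG CAC GAC ATC CCG TAC CCT AGG TCA TGT GAA AAC TAA CCT CAC GAA GCG AAG GCG TAC AAA GAT ACA CTA ACT TAT GTC — ATG at 9, stop TAA at 45 → 39 nt.
Frame -1: GAC ATA AGT TAG TGT ATC TTT GTA CGC CTT CGC TTC GTG AGG TTA GTT TTC ACA TGA CCT AGG GTA CGG GAT GTC GTG CAT ATT ACA — no ATG→stop ORF.
Frame -2: ACA TAA GTT AGT GTA TCT TTG TAC GCC TTC GCT TCG TGA GGT TAG TTT TCA CAT GAC CTA GGG TAC GGG ATG TCG TGC ATA TTA CAT — no ATG→stop ORF.
Frame -3: CAT AAG TTA GTG TAT CTT TGT ACG CCT TCG CTT CGT GAG GTT AGT TTT CAC ATG ACC TAG GGT ACG GGA TGT CGT GCA TAT TAC ATC — ATG at 54, stop TAG at 60 → 9 nt.
ORFs ≥ 6 nucleotides: frame +2 2–7 (6 nucleotides), frame +2 35–40 (6 nucleotides), frame +3 9–47 (39 nucleotides), frame -3 54–62 (9 nucleotides). Count = 4.

4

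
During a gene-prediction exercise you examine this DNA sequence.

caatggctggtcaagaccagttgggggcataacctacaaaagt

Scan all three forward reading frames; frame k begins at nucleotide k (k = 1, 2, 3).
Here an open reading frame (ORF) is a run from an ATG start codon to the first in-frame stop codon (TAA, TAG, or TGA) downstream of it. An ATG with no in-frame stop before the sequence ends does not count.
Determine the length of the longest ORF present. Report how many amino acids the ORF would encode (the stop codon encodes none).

Frame 1: CAA TGG CTG GTC AAG ACC AGT TGG GGG CAT AAC CTA CAA AAG — no ATG→stop ORF.
Frame 2: AAT GGC TGG TCA AGA CCA GTT GGG GGC ATA ACC TAC AAA AGT — no ATG→stop ORF.
Frame 3: ATG GCT GGT CAA GAC CAG TTG GGG GCA TAA CCT ACA AAA — ATG at 3, stop TAA at 30 → 30 nt.
Longest: frame 3, positions 3–32, 30 nt = 10 codons = 9 aa. → 9 amino acids.

9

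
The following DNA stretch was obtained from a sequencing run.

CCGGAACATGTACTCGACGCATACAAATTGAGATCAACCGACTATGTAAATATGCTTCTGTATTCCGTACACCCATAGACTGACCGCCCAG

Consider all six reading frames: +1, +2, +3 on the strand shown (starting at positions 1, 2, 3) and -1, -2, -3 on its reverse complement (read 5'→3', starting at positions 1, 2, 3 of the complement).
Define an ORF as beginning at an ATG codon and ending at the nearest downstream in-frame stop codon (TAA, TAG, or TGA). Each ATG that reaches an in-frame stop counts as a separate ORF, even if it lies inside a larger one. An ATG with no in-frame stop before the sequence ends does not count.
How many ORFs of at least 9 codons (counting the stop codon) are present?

Reverse complement (5'→3'): CTGGGCGGTCAGTCTATGGGTGTACGGAATACAGAAGCATATTTACATAGTCGGTTGATCTCAATTTGTATGCGTCGAGTACATGTTCCGG
Frame +1: CCG GAA CAT GTA CTC GAC GCA TAC AAA TTG AGA TCA ACC GAC TAT GTA AAT ATG CTT CTG TAT TCC GTA CAC CCA TAG ACT GAC CGC CCA — ATG at 52, stop TAG at 76 → 27 nt.
Frame +2: CGG AAC ATG TAC TCG ACG CAT ACA AAT TGA GAT CAA CCG ACT ATG TAA ATA TGC TTC TGT ATT CCG TAC ACC CAT AGA CTG ACC GCC CAG — ATG at 8, stop TGA at 29 → 24 nt; ATG at 44, stop TAA at 47 → 6 nt.
Frame +3: GGA ACA TGT ACT CGA CGC ATA CAA ATT GAG ATC AAC CGA CTA TGT AAA TAT GCT TCT GTA TTC CGT ACA CCC ATA GAC TGA CCG CCC — no ATG→stop ORF.
Frame -1: CTG GGC GGT CAG TCT ATG GGT GTA CGG AAT ACA GAA GCA TAT TTA CAT AGT CGG TTG ATC TCA ATT TGT ATG CGT CGA GTA CAT GTT CCG — no ATG→stop ORF.
Frame -2: TGG GCG GTC AGT CTA TGG GTG TAC GGA ATA CAG AAG CAT ATT TAC ATA GTC GGT TGA TCT CAA TTT GTA TGC GTC GAG TAC ATG TTC CGG — no ATG→stop ORF.
Frame -3: GGG CGG TCA GTC TAT GGG TGT ACG GAA TAC AGA AGC ATA TTT ACA TAG TCG GTT GAT CTC AAT TTG TAT GCG TCG AGT ACA TGT TCC — no ATG→stop ORF.
ORFs ≥ 9 codons: frame +1 52–78 (9 codons). Count = 1.

1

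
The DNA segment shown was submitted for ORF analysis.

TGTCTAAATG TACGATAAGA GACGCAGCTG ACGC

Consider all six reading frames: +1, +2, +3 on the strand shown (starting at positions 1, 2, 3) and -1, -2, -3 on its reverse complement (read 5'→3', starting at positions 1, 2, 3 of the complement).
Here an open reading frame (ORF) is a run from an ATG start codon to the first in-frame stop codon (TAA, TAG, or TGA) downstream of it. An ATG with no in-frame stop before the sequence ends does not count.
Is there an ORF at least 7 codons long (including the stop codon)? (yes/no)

Reverse complement (5'→3'): GCGTCAGCTGCGTCTCTTATCGTACATTTAGACA
Frame +1: TGT CTA AAT GTA CGA TAA GAG ACG CAG CTG ACG — no ATG→stop ORF.
Frame +2: GTC TAA ATG TAC GAT AAG AGA CGC AGC TGA CGC — ATG at 8, stop TGA at 29 → 24 nt.
Frame +3: TCT AAA TGT ACG ATA AGA GAC GCA GCT GAC — no ATG→stop ORF.
Frame -1: GCG TCA GCT GCG TCT CTT ATC GTA CAT TTA GAC — no ATG→stop ORF.
Frame -2: CGT CAG CTG CGT CTC TTA TCG TAC ATT TAG ACA — no ATG→stop ORF.
Frame -3: GTC AGC TGC GTC TCT TAT CGT ACA TTT AGA — no ATG→stop ORF.
Frame +2 has an ORF of 8 codons (positions 8–31) ≥ 7, so yes.

yes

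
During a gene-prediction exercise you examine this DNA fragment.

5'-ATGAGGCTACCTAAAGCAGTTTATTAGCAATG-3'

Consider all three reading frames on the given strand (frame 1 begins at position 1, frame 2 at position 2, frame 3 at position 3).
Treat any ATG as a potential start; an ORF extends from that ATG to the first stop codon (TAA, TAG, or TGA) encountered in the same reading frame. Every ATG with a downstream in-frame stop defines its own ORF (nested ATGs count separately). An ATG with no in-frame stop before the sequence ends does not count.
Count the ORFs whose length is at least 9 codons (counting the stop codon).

1

Frame 1: ATG AGG CTA CCT AAA GCA GTT TAT TAG CAA — ATG at 1, stop TAG at 25 → 27 nt.
Frame 2: TGA GGC TAC CTA AAG CAG TTT ATT AGC AAT — no ATG→stop ORF.
Frame 3: GAG GCT ACC TAA AGC AGT TTA TTA GCA ATG — no ATG→stop ORF.
ORFs ≥ 9 codons: frame 1 1–27 (9 codons). Count = 1.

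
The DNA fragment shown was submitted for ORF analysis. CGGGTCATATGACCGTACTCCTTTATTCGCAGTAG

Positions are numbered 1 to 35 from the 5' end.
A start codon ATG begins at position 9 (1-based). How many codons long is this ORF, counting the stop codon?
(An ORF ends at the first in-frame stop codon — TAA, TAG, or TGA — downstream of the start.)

Codons from position 9: ATG (9–11), ACC (12–14), GTA (15–17), CTC (18–20), CTT (21–23), TAT (24–26), TCG (27–29), CAG (30–32), TAG (33–35).
TAG is the first in-frame stop; that's 9 codons including the stop.

9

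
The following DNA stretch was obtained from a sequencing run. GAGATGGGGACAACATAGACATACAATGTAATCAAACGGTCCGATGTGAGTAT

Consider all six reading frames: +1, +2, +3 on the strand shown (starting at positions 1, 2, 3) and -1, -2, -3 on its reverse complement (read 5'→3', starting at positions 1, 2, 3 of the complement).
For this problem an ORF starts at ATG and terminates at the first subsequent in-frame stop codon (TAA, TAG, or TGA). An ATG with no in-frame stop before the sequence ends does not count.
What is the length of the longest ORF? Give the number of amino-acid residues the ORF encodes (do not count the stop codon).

4

Reverse complement (5'→3'): ATACTCACATCGGACCGTTTGATTACATTGTATGTCTATGTTGTCCCCATCTC
Frame +1: GAG ATG GGG ACA ACA TAG ACA TAC AAT GTA ATC AAA CGG TCC GAT GTG AGT — ATG at 4, stop TAG at 16 → 15 nt.
Frame +2: AGA TGG GGA CAA CAT AGA CAT ACA ATG TAA TCA AAC GGT CCG ATG TGA GTA — ATG at 26, stop TAA at 29 → 6 nt; ATG at 44, stop TGA at 47 → 6 nt.
Frame +3: GAT GGG GAC AAC ATA GAC ATA CAA TGT AAT CAA ACG GTC CGA TGT GAG TAT — no ATG→stop ORF.
Frame -1: ATA CTC ACA TCG GAC CGT TTG ATT ACA TTG TAT GTC TAT GTT GTC CCC ATC — no ATG→stop ORF.
Frame -2: TAC TCA CAT CGG ACC GTT TGA TTA CAT TGT ATG TCT ATG TTG TCC CCA TCT — no ATG→stop ORF.
Frame -3: ACT CAC ATC GGA CCG TTT GAT TAC ATT GTA TGT CTA TGT TGT CCC CAT CTC — no ATG→stop ORF.
Longest: frame +1, positions 4–18, 15 nt = 5 codons = 4 aa. → 4 amino acids.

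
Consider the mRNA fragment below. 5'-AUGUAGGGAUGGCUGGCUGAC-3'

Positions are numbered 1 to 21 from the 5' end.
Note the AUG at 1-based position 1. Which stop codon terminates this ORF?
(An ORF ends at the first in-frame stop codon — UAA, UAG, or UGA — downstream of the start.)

Codons from position 1: AUG (1–3), UAG (4–6).
The first in-frame stop codon is UAG.

UAG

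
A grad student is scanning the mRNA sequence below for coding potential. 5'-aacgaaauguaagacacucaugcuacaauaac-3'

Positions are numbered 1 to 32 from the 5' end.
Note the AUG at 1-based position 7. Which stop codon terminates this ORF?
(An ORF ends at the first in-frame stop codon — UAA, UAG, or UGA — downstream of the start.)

UAA

Codons from position 7: AUG (7–9), UAA (10–12).
The first in-frame stop codon is UAA.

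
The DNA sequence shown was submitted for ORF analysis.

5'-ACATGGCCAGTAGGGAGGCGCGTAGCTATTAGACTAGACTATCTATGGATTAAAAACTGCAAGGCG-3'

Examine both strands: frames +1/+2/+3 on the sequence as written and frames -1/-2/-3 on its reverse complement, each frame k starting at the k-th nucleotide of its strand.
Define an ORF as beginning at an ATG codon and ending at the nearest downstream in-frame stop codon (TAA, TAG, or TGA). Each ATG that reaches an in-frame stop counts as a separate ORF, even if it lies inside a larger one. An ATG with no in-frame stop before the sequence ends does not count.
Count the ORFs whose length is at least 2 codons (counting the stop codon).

Reverse complement (5'→3'): CGCCTTGCAGTTTTTAATCCATAGATAGTCTAGTCTAATAGCTACGCGCCTCCCTACTGGCCATGT
Frame +1: ACA TGG CCA GTA GGG AGG CGC GTA GCT ATT AGA CTA GAC TAT CTA TGG ATT AAA AAC TGC AAG GCG — no ATG→stop ORF.
Frame +2: CAT GGC CAG TAG GGA GGC GCG TAG CTA TTA GAC TAG ACT ATC TAT GGA TTA AAA ACT GCA AGG — no ATG→stop ORF.
Frame +3: ATG GCC AGT AGG GAG GCG CGT AGC TAT TAG ACT AGA CTA TCT ATG GAT TAA AAA CTG CAA GGC — ATG at 3, stop TAG at 30 → 30 nt; ATG at 45, stop TAA at 51 → 9 nt.
Frame -1: CGC CTT GCA GTT TTT AAT CCA TAG ATA GTC TAG TCT AAT AGC TAC GCG CCT CCC TAC TGG CCA TGT — no ATG→stop ORF.
Frame -2: GCC TTG CAG TTT TTA ATC CAT AGA TAG TCT AGT CTA ATA GCT ACG CGC CTC CCT ACT GGC CAT — no ATG→stop ORF.
Frame -3: CCT TGC AGT TTT TAA TCC ATA GAT AGT CTA GTC TAA TAG CTA CGC GCC TCC CTA CTG GCC ATG — no ATG→stop ORF.
ORFs ≥ 2 codons: frame +3 3–32 (10 codons), frame +3 45–53 (3 codons). Count = 2.

2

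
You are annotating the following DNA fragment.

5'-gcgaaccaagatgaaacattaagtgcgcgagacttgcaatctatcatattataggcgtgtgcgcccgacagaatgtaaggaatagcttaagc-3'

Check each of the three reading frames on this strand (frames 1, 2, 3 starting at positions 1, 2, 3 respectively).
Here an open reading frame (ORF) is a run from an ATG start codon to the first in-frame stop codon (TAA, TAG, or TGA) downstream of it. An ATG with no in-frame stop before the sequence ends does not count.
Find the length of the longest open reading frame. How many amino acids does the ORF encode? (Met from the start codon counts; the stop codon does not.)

Frame 1: GCG AAC CAA GAT GAA ACA TTA AGT GCG CGA GAC TTG CAA TCT ATC ATA TTA TAG GCG TGT GCG CCC GAC AGA ATG TAA GGA ATA GCT TAA — ATG at 73, stop TAA at 76 → 6 nt.
Frame 2: CGA ACC AAG ATG AAA CAT TAA GTG CGC GAG ACT TGC AAT CTA TCA TAT TAT AGG CGT GTG CGC CCG ACA GAA TGT AAG GAA TAG CTT AAG — ATG at 11, stop TAA at 20 → 12 nt.
Frame 3: GAA CCA AGA TGA AAC ATT AAG TGC GCG AGA CTT GCA ATC TAT CAT ATT ATA GGC GTG TGC GCC CGA CAG AAT GTA AGG AAT AGC TTA AGC — no ATG→stop ORF.
Longest: frame 2, positions 11–22, 12 nt = 4 codons = 3 aa. → 3 amino acids.

3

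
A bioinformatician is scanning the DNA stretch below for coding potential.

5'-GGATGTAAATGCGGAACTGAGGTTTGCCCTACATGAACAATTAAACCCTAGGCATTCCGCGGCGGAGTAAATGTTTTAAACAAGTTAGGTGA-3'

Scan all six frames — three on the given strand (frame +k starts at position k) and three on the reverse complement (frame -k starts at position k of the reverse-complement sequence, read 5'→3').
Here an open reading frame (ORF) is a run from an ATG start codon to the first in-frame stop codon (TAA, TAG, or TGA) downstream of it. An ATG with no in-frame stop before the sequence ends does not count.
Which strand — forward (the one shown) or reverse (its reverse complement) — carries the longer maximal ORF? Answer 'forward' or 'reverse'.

reverse

Reverse complement (5'→3'): TCACCTAACTTGTTTAAAACATTTACTCCGCCGCGGAATGCCTAGGGTTTAATTGTTCATGTAGGGCAAACCTCAGTTCCGCATTTACATCC
Frame +1: GGA TGT AAA TGC GGA ACT GAG GTT TGC CCT ACA TGA ACA ATT AAA CCC TAG GCA TTC CGC GGC GGA GTA AAT GTT TTA AAC AAG TTA GGT — no ATG→stop ORF.
Frame +2: GAT GTA AAT GCG GAA CTG AGG TTT GCC CTA CAT GAA CAA TTA AAC CCT AGG CAT TCC GCG GCG GAG TAA ATG TTT TAA ACA AGT TAG GTG — ATG at 71, stop TAA at 77 → 9 nt.
Frame +3: ATG TAA ATG CGG AAC TGA GGT TTG CCC TAC ATG AAC AAT TAA ACC CTA GGC ATT CCG CGG CGG AGT AAA TGT TTT AAA CAA GTT AGG TGA — ATG at 3, stop TAA at 6 → 6 nt; ATG at 9, stop TGA at 18 → 12 nt; ATG at 33, stop TAA at 42 → 12 nt.
Frame -1: TCA CCT AAC TTG TTT AAA ACA TTT ACT CCG CCG CGG AAT GCC TAG GGT TTA ATT GTT CAT GTA GGG CAA ACC TCA GTT CCG CAT TTA CAT — no ATG→stop ORF.
Frame -2: CAC CTA ACT TGT TTA AAA CAT TTA CTC CGC CGC GGA ATG CCT AGG GTT TAA TTG TTC ATG TAG GGC AAA CCT CAG TTC CGC ATT TAC ATC — ATG at 38, stop TAA at 50 → 15 nt; ATG at 59, stop TAG at 62 → 6 nt.
Frame -3: ACC TAA CTT GTT TAA AAC ATT TAC TCC GCC GCG GAA TGC CTA GGG TTT AAT TGT TCA TGT AGG GCA AAC CTC AGT TCC GCA TTT ACA TCC — no ATG→stop ORF.
Forward-strand max 12 nt; reverse-strand max 15 nt. The reverse strand has the longer ORF.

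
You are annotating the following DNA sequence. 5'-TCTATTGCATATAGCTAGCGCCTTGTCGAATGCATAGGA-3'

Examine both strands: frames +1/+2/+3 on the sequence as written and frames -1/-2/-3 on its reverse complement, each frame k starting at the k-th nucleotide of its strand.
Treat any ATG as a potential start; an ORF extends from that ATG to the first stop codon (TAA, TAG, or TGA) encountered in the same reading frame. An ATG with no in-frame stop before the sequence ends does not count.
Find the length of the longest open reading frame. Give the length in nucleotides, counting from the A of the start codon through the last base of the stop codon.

Reverse complement (5'→3'): TCCTATGCATTCGACAAGGCGCTAGCTATATGCAATAGA
Frame +1: TCT ATT GCA TAT AGC TAG CGC CTT GTC GAA TGC ATA GGA — no ATG→stop ORF.
Frame +2: CTA TTG CAT ATA GCT AGC GCC TTG TCG AAT GCA TAG — no ATG→stop ORF.
Frame +3: TAT TGC ATA TAG CTA GCG CCT TGT CGA ATG CAT AGG — no ATG→stop ORF.
Frame -1: TCC TAT GCA TTC GAC AAG GCG CTA GCT ATA TGC AAT AGA — no ATG→stop ORF.
Frame -2: CCT ATG CAT TCG ACA AGG CGC TAG CTA TAT GCA ATA — ATG at 5, stop TAG at 23 → 21 nt.
Frame -3: CTA TGC ATT CGA CAA GGC GCT AGC TAT ATG CAA TAG — ATG at 30, stop TAG at 36 → 9 nt.
Longest: frame -2, positions 5–25, 21 nt = 7 codons = 6 aa. → 21 nucleotides.

21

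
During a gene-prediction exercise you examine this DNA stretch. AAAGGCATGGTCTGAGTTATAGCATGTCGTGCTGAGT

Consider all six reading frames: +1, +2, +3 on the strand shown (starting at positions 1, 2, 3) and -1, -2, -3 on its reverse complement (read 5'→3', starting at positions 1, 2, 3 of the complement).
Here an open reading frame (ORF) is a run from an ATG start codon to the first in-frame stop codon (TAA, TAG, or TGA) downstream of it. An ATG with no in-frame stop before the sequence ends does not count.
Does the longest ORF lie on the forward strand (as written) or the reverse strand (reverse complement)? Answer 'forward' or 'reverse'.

forward

Reverse complement (5'→3'): ACTCAGCACGACATGCTATAACTCAGACCATGCCTTT
Frame +1: AAA GGC ATG GTC TGA GTT ATA GCA TGT CGT GCT GAG — ATG at 7, stop TGA at 13 → 9 nt.
Frame +2: AAG GCA TGG TCT GAG TTA TAG CAT GTC GTG CTG AGT — no ATG→stop ORF.
Frame +3: AGG CAT GGT CTG AGT TAT AGC ATG TCG TGC TGA — ATG at 24, stop TGA at 33 → 12 nt.
Frame -1: ACT CAG CAC GAC ATG CTA TAA CTC AGA CCA TGC CTT — ATG at 13, stop TAA at 19 → 9 nt.
Frame -2: CTC AGC ACG ACA TGC TAT AAC TCA GAC CAT GCC TTT — no ATG→stop ORF.
Frame -3: TCA GCA CGA CAT GCT ATA ACT CAG ACC ATG CCT — no ATG→stop ORF.
Forward-strand max 12 nt; reverse-strand max 9 nt. The forward strand has the longer ORF.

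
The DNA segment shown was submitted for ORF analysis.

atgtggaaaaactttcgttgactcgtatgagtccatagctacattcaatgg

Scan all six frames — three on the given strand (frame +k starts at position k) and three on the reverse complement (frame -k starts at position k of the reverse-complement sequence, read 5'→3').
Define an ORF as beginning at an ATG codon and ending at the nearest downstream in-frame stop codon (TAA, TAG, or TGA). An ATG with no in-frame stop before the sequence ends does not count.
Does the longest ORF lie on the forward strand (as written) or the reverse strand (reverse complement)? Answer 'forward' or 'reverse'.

forward

Reverse complement (5'→3'): CCATTGAATGTAGCTATGGACTCATACGAGTCAACGAAAGTTTTTCCACAT
Frame +1: ATG TGG AAA AAC TTT CGT TGA CTC GTA TGA GTC CAT AGC TAC ATT CAA TGG — ATG at 1, stop TGA at 19 → 21 nt.
Frame +2: TGT GGA AAA ACT TTC GTT GAC TCG TAT GAG TCC ATA GCT ACA TTC AAT — no ATG→stop ORF.
Frame +3: GTG GAA AAA CTT TCG TTG ACT CGT ATG AGT CCA TAG CTA CAT TCA ATG — ATG at 27, stop TAG at 36 → 12 nt.
Frame -1: CCA TTG AAT GTA GCT ATG GAC TCA TAC GAG TCA ACG AAA GTT TTT CCA CAT — no ATG→stop ORF.
Frame -2: CAT TGA ATG TAG CTA TGG ACT CAT ACG AGT CAA CGA AAG TTT TTC CAC — ATG at 8, stop TAG at 11 → 6 nt.
Frame -3: ATT GAA TGT AGC TAT GGA CTC ATA CGA GTC AAC GAA AGT TTT TCC ACA — no ATG→stop ORF.
Forward-strand max 21 nt; reverse-strand max 6 nt. The forward strand has the longer ORF.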